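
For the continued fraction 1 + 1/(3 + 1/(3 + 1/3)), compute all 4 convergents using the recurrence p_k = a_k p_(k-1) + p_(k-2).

Using the convergent recurrence p_i = a_i*p_{i-1} + p_{i-2}, q_i = a_i*q_{i-1} + q_{i-2} with p_{-2}=0, p_{-1}=1, q_{-2}=1, q_{-1}=0:
  i=0: a_0=1, p_0 = 1*1 + 0 = 1, q_0 = 1*0 + 1 = 1.
  i=1: a_1=3, p_1 = 3*1 + 1 = 4, q_1 = 3*1 + 0 = 3.
  i=2: a_2=3, p_2 = 3*4 + 1 = 13, q_2 = 3*3 + 1 = 10.
  i=3: a_3=3, p_3 = 3*13 + 4 = 43, q_3 = 3*10 + 3 = 33.

1/1, 4/3, 13/10, 43/33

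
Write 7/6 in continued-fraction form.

[1; 6]

Run the Euclidean algorithm on 7 and 6; the successive quotients are the partial quotients a_0, a_1, ... (each step inverts the fractional part left over by the previous one):
  7 = 1*6 + 1, so a_0 = 1.
  6 = 6*1 + 0, so a_1 = 6.
The remainder reaches 0 after 2 divisions, so the expansion has 2 partial quotients, read off in order.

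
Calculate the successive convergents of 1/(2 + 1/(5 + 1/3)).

Using the convergent recurrence p_i = a_i*p_{i-1} + p_{i-2}, q_i = a_i*q_{i-1} + q_{i-2} with p_{-2}=0, p_{-1}=1, q_{-2}=1, q_{-1}=0:
  i=0: a_0=0, p_0 = 0*1 + 0 = 0, q_0 = 0*0 + 1 = 1.
  i=1: a_1=2, p_1 = 2*0 + 1 = 1, q_1 = 2*1 + 0 = 2.
  i=2: a_2=5, p_2 = 5*1 + 0 = 5, q_2 = 5*2 + 1 = 11.
  i=3: a_3=3, p_3 = 3*5 + 1 = 16, q_3 = 3*11 + 2 = 35.

0/1, 1/2, 5/11, 16/35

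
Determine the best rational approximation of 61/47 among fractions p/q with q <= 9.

Expand x = 61/47 as a continued fraction with the Euclidean algorithm:
  61 = 1*47 + 14, so a_0 = 1.
  47 = 3*14 + 5, so a_1 = 3.
  14 = 2*5 + 4, so a_2 = 2.
  5 = 1*4 + 1, so a_3 = 1.
  4 = 4*1 + 0, so a_4 = 4.
so x = [1; 3, 2, 1, 4].
Convergents (p_i = a_i*p_{i-1} + p_{i-2}, q_i = a_i*q_{i-1} + q_{i-2} with p_{-2}=0, p_{-1}=1, q_{-2}=1, q_{-1}=0), until the denominator exceeds 9:
  i=0: a_0=1, p_0 = 1*1 + 0 = 1, q_0 = 1*0 + 1 = 1.
  i=1: a_1=3, p_1 = 3*1 + 1 = 4, q_1 = 3*1 + 0 = 3.
  i=2: a_2=2, p_2 = 2*4 + 1 = 9, q_2 = 2*3 + 1 = 7.
  i=3: a_3=1, p_3 = 1*9 + 4 = 13, q_3 = 1*7 + 3 = 10.
q_3 = 10 > 9, so the last convergent with denominator <= 9 is p_2/q_2 = 9/7.
The closest fraction with denominator <= 9 is either p_2/q_2 or the intermediate fraction (k*p_2 + p_1)/(k*q_2 + q_1) with the largest k >= 1 whose denominator stays <= 9; these approach x as k grows, and every other convergent or intermediate fraction in range is farther away.
Largest k: floor((9 - q_1)/q_2) = floor((9 - 3)/7) = 0.
Since k = 0, no intermediate fraction beyond p_2/q_2 has denominator <= 9, so the convergent 9/7 is the closest (its error is |61*7 - 9*47|/(47*7) = 4/329).

9/7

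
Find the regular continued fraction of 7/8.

[0; 1, 7]

Run the Euclidean algorithm on 7 and 8; the successive quotients are the partial quotients a_0, a_1, ... (each step inverts the fractional part left over by the previous one):
  7 = 0*8 + 7, so a_0 = 0.
  8 = 1*7 + 1, so a_1 = 1.
  7 = 7*1 + 0, so a_2 = 7.
The remainder reaches 0 after 3 divisions, so the expansion has 3 partial quotients, read off in order.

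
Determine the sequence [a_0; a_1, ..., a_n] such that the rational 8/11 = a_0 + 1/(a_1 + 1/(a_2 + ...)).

Run the Euclidean algorithm on 8 and 11; the successive quotients are the partial quotients a_0, a_1, ... (each step inverts the fractional part left over by the previous one):
  8 = 0*11 + 8, so a_0 = 0.
  11 = 1*8 + 3, so a_1 = 1.
  8 = 2*3 + 2, so a_2 = 2.
  3 = 1*2 + 1, so a_3 = 1.
  2 = 2*1 + 0, so a_4 = 2.
The remainder reaches 0 after 5 divisions, so the expansion has 5 partial quotients, read off in order.

[0; 1, 2, 1, 2]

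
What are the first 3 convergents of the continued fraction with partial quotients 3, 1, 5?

3/1, 4/1, 23/6

Using the convergent recurrence p_i = a_i*p_{i-1} + p_{i-2}, q_i = a_i*q_{i-1} + q_{i-2} with p_{-2}=0, p_{-1}=1, q_{-2}=1, q_{-1}=0:
  i=0: a_0=3, p_0 = 3*1 + 0 = 3, q_0 = 3*0 + 1 = 1.
  i=1: a_1=1, p_1 = 1*3 + 1 = 4, q_1 = 1*1 + 0 = 1.
  i=2: a_2=5, p_2 = 5*4 + 3 = 23, q_2 = 5*1 + 1 = 6.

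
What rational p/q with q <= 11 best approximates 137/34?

Expand x = 137/34 as a continued fraction with the Euclidean algorithm:
  137 = 4*34 + 1, so a_0 = 4.
  34 = 34*1 + 0, so a_1 = 34.
so x = [4; 34].
Convergents (p_i = a_i*p_{i-1} + p_{i-2}, q_i = a_i*q_{i-1} + q_{i-2} with p_{-2}=0, p_{-1}=1, q_{-2}=1, q_{-1}=0), until the denominator exceeds 11:
  i=0: a_0=4, p_0 = 4*1 + 0 = 4, q_0 = 4*0 + 1 = 1.
  i=1: a_1=34, p_1 = 34*4 + 1 = 137, q_1 = 34*1 + 0 = 34.
q_1 = 34 > 11, so the last convergent with denominator <= 11 is p_0/q_0 = 4/1.
The closest fraction with denominator <= 11 is either p_0/q_0 or the intermediate fraction (k*p_0 + p_{-1})/(k*q_0 + q_{-1}) with the largest k >= 1 whose denominator stays <= 11; these approach x as k grows, and every other convergent or intermediate fraction in range is farther away.
Largest k: floor((11 - q_{-1})/q_0) = floor((11 - 0)/1) = 11 (using the seeds p_{-1} = 1, q_{-1} = 0).
That gives (11*4 + 1)/(11*1 + 0) = 45/11.
Compare the errors: |x - 4/1| = |137*1 - 4*34|/(34*1) = 1/34, and |x - 45/11| = |137*11 - 45*34|/(34*11) = 23/374.
Cross-multiplying, 1*374 = 374 < 782 = 23*34, so 1/34 is smaller: the convergent 4/1 is closer to x than 45/11.

4/1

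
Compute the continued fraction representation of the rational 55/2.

Run the Euclidean algorithm on 55 and 2; the successive quotients are the partial quotients a_0, a_1, ... (each step inverts the fractional part left over by the previous one):
  55 = 27*2 + 1, so a_0 = 27.
  2 = 2*1 + 0, so a_1 = 2.
The remainder reaches 0 after 2 divisions, so the expansion has 2 partial quotients, read off in order.

[27; 2]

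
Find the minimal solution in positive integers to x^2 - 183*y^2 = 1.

(x, y) = (487, 36)

First expand sqrt(183) as a continued fraction. With x_i = (sqrt(183) + m_i)/d_i and (m_0, d_0) = (0, 1): a_0 = floor(sqrt(183)) = 13, since 13^2 = 169 <= 183 < 196 = 14^2.
Iterate m_{i+1} = d_i*a_i - m_i, d_{i+1} = (183 - m_{i+1}^2)/d_i, a_{i+1} = floor((a_0 + m_{i+1})/d_{i+1}):
  m_1 = 1*13 - 0 = 13, d_1 = (183 - 13^2)/1 = 14/1 = 14, a_1 = floor((13 + 13)/14) = 1.
  m_2 = 14*1 - 13 = 1, d_2 = (183 - 1^2)/14 = 182/14 = 13, a_2 = floor((13 + 1)/13) = 1.
  m_3 = 13*1 - 1 = 12, d_3 = (183 - 12^2)/13 = 39/13 = 3, a_3 = floor((13 + 12)/3) = 8.
  m_4 = 3*8 - 12 = 12, d_4 = (183 - 12^2)/3 = 39/3 = 13, a_4 = floor((13 + 12)/13) = 1.
  m_5 = 13*1 - 12 = 1, d_5 = (183 - 1^2)/13 = 182/13 = 14, a_5 = floor((13 + 1)/14) = 1.
  m_6 = 14*1 - 1 = 13, d_6 = (183 - 13^2)/14 = 14/14 = 1, a_6 = floor((13 + 13)/1) = 26.
  m_7 = 1*26 - 13 = 13, d_7 = (183 - 13^2)/1 = 14/1 = 14: (m_7, d_7) = (m_1, d_1) = (13, 14), so from here the quotients repeat a_1, ..., a_6; the period length is 6.
So sqrt(183) = [13; (1, 1, 8, 1, 1, 26)] with period length k = 6.
k is even, so the fundamental solution of x^2 - 183y^2 = 1 is (p_{k-1}, q_{k-1}) = (p_5, q_5); compute convergents through index 5.
Convergents (p_i = a_i*p_{i-1} + p_{i-2}, q_i = a_i*q_{i-1} + q_{i-2} with p_{-2}=0, p_{-1}=1, q_{-2}=1, q_{-1}=0):
  i=0: a_0=13, p_0 = 13*1 + 0 = 13, q_0 = 13*0 + 1 = 1.
  i=1: a_1=1, p_1 = 1*13 + 1 = 14, q_1 = 1*1 + 0 = 1.
  i=2: a_2=1, p_2 = 1*14 + 13 = 27, q_2 = 1*1 + 1 = 2.
  i=3: a_3=8, p_3 = 8*27 + 14 = 230, q_3 = 8*2 + 1 = 17.
  i=4: a_4=1, p_4 = 1*230 + 27 = 257, q_4 = 1*17 + 2 = 19.
  i=5: a_5=1, p_5 = 1*257 + 230 = 487, q_5 = 1*19 + 17 = 36.
Check: 487^2 - 183*36^2 = 237169 - 237168 = 1, so (x, y) = (487, 36) solves the equation, and by the theorem it is the least positive solution.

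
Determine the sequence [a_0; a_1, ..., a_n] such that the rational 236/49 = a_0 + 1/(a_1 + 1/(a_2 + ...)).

Run the Euclidean algorithm on 236 and 49; the successive quotients are the partial quotients a_0, a_1, ... (each step inverts the fractional part left over by the previous one):
  236 = 4*49 + 40, so a_0 = 4.
  49 = 1*40 + 9, so a_1 = 1.
  40 = 4*9 + 4, so a_2 = 4.
  9 = 2*4 + 1, so a_3 = 2.
  4 = 4*1 + 0, so a_4 = 4.
The remainder reaches 0 after 5 divisions, so the expansion has 5 partial quotients, read off in order.

[4; 1, 4, 2, 4]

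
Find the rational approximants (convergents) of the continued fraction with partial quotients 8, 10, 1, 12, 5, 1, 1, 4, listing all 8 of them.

Using the convergent recurrence p_i = a_i*p_{i-1} + p_{i-2}, q_i = a_i*q_{i-1} + q_{i-2} with p_{-2}=0, p_{-1}=1, q_{-2}=1, q_{-1}=0:
  i=0: a_0=8, p_0 = 8*1 + 0 = 8, q_0 = 8*0 + 1 = 1.
  i=1: a_1=10, p_1 = 10*8 + 1 = 81, q_1 = 10*1 + 0 = 10.
  i=2: a_2=1, p_2 = 1*81 + 8 = 89, q_2 = 1*10 + 1 = 11.
  i=3: a_3=12, p_3 = 12*89 + 81 = 1149, q_3 = 12*11 + 10 = 142.
  i=4: a_4=5, p_4 = 5*1149 + 89 = 5834, q_4 = 5*142 + 11 = 721.
  i=5: a_5=1, p_5 = 1*5834 + 1149 = 6983, q_5 = 1*721 + 142 = 863.
  i=6: a_6=1, p_6 = 1*6983 + 5834 = 12817, q_6 = 1*863 + 721 = 1584.
  i=7: a_7=4, p_7 = 4*12817 + 6983 = 58251, q_7 = 4*1584 + 863 = 7199.

8/1, 81/10, 89/11, 1149/142, 5834/721, 6983/863, 12817/1584, 58251/7199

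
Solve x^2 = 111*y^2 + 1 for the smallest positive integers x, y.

First expand sqrt(111) as a continued fraction. With x_i = (sqrt(111) + m_i)/d_i and (m_0, d_0) = (0, 1): a_0 = floor(sqrt(111)) = 10, since 10^2 = 100 <= 111 < 121 = 11^2.
Iterate m_{i+1} = d_i*a_i - m_i, d_{i+1} = (111 - m_{i+1}^2)/d_i, a_{i+1} = floor((a_0 + m_{i+1})/d_{i+1}):
  m_1 = 1*10 - 0 = 10, d_1 = (111 - 10^2)/1 = 11/1 = 11, a_1 = floor((10 + 10)/11) = 1.
  m_2 = 11*1 - 10 = 1, d_2 = (111 - 1^2)/11 = 110/11 = 10, a_2 = floor((10 + 1)/10) = 1.
  m_3 = 10*1 - 1 = 9, d_3 = (111 - 9^2)/10 = 30/10 = 3, a_3 = floor((10 + 9)/3) = 6.
  m_4 = 3*6 - 9 = 9, d_4 = (111 - 9^2)/3 = 30/3 = 10, a_4 = floor((10 + 9)/10) = 1.
  m_5 = 10*1 - 9 = 1, d_5 = (111 - 1^2)/10 = 110/10 = 11, a_5 = floor((10 + 1)/11) = 1.
  m_6 = 11*1 - 1 = 10, d_6 = (111 - 10^2)/11 = 11/11 = 1, a_6 = floor((10 + 10)/1) = 20.
  m_7 = 1*20 - 10 = 10, d_7 = (111 - 10^2)/1 = 11/1 = 11: (m_7, d_7) = (m_1, d_1) = (10, 11), so from here the quotients repeat a_1, ..., a_6; the period length is 6.
So sqrt(111) = [10; (1, 1, 6, 1, 1, 20)] with period length k = 6.
k is even, so the fundamental solution of x^2 - 111y^2 = 1 is (p_{k-1}, q_{k-1}) = (p_5, q_5); compute convergents through index 5.
Convergents (p_i = a_i*p_{i-1} + p_{i-2}, q_i = a_i*q_{i-1} + q_{i-2} with p_{-2}=0, p_{-1}=1, q_{-2}=1, q_{-1}=0):
  i=0: a_0=10, p_0 = 10*1 + 0 = 10, q_0 = 10*0 + 1 = 1.
  i=1: a_1=1, p_1 = 1*10 + 1 = 11, q_1 = 1*1 + 0 = 1.
  i=2: a_2=1, p_2 = 1*11 + 10 = 21, q_2 = 1*1 + 1 = 2.
  i=3: a_3=6, p_3 = 6*21 + 11 = 137, q_3 = 6*2 + 1 = 13.
  i=4: a_4=1, p_4 = 1*137 + 21 = 158, q_4 = 1*13 + 2 = 15.
  i=5: a_5=1, p_5 = 1*158 + 137 = 295, q_5 = 1*15 + 13 = 28.
Check: 295^2 - 111*28^2 = 87025 - 87024 = 1, so (x, y) = (295, 28) solves the equation, and by the theorem it is the least positive solution.

(x, y) = (295, 28)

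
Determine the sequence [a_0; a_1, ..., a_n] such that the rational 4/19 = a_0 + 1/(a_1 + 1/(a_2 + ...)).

[0; 4, 1, 3]

Run the Euclidean algorithm on 4 and 19; the successive quotients are the partial quotients a_0, a_1, ... (each step inverts the fractional part left over by the previous one):
  4 = 0*19 + 4, so a_0 = 0.
  19 = 4*4 + 3, so a_1 = 4.
  4 = 1*3 + 1, so a_2 = 1.
  3 = 3*1 + 0, so a_3 = 3.
The remainder reaches 0 after 4 divisions, so the expansion has 4 partial quotients, read off in order.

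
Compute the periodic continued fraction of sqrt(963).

[31; (31, 62)]

Write x_i = (sqrt(963) + m_i)/d_i with (m_0, d_0) = (0, 1). a_0 = floor(sqrt(963)) = 31, since 31^2 = 961 <= 963 < 1024 = 32^2.
Iterate m_{i+1} = d_i*a_i - m_i, d_{i+1} = (963 - m_{i+1}^2)/d_i, a_{i+1} = floor((a_0 + m_{i+1})/d_{i+1}):
  m_1 = 1*31 - 0 = 31, d_1 = (963 - 31^2)/1 = 2/1 = 2, a_1 = floor((31 + 31)/2) = 31.
  m_2 = 2*31 - 31 = 31, d_2 = (963 - 31^2)/2 = 2/2 = 1, a_2 = floor((31 + 31)/1) = 62.
  m_3 = 1*62 - 31 = 31, d_3 = (963 - 31^2)/1 = 2/1 = 2: (m_3, d_3) = (m_1, d_1) = (31, 2), so from here the quotients repeat a_1, a_2; the period length is 2.
Hence the expansion of sqrt(963) is a_0 = 31 followed by the repeating block 31, 62 (period 2).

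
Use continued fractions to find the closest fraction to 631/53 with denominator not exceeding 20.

131/11

Expand x = 631/53 as a continued fraction with the Euclidean algorithm:
  631 = 11*53 + 48, so a_0 = 11.
  53 = 1*48 + 5, so a_1 = 1.
  48 = 9*5 + 3, so a_2 = 9.
  5 = 1*3 + 2, so a_3 = 1.
  3 = 1*2 + 1, so a_4 = 1.
  2 = 2*1 + 0, so a_5 = 2.
so x = [11; 1, 9, 1, 1, 2].
Convergents (p_i = a_i*p_{i-1} + p_{i-2}, q_i = a_i*q_{i-1} + q_{i-2} with p_{-2}=0, p_{-1}=1, q_{-2}=1, q_{-1}=0), until the denominator exceeds 20:
  i=0: a_0=11, p_0 = 11*1 + 0 = 11, q_0 = 11*0 + 1 = 1.
  i=1: a_1=1, p_1 = 1*11 + 1 = 12, q_1 = 1*1 + 0 = 1.
  i=2: a_2=9, p_2 = 9*12 + 11 = 119, q_2 = 9*1 + 1 = 10.
  i=3: a_3=1, p_3 = 1*119 + 12 = 131, q_3 = 1*10 + 1 = 11.
  i=4: a_4=1, p_4 = 1*131 + 119 = 250, q_4 = 1*11 + 10 = 21.
q_4 = 21 > 20, so the last convergent with denominator <= 20 is p_3/q_3 = 131/11.
The closest fraction with denominator <= 20 is either p_3/q_3 or the intermediate fraction (k*p_3 + p_2)/(k*q_3 + q_2) with the largest k >= 1 whose denominator stays <= 20; these approach x as k grows, and every other convergent or intermediate fraction in range is farther away.
Largest k: floor((20 - q_2)/q_3) = floor((20 - 10)/11) = 0.
Since k = 0, no intermediate fraction beyond p_3/q_3 has denominator <= 20, so the convergent 131/11 is the closest (its error is |631*11 - 131*53|/(53*11) = 2/583).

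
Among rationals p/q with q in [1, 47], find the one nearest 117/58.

Expand x = 117/58 as a continued fraction with the Euclidean algorithm:
  117 = 2*58 + 1, so a_0 = 2.
  58 = 58*1 + 0, so a_1 = 58.
so x = [2; 58].
Convergents (p_i = a_i*p_{i-1} + p_{i-2}, q_i = a_i*q_{i-1} + q_{i-2} with p_{-2}=0, p_{-1}=1, q_{-2}=1, q_{-1}=0), until the denominator exceeds 47:
  i=0: a_0=2, p_0 = 2*1 + 0 = 2, q_0 = 2*0 + 1 = 1.
  i=1: a_1=58, p_1 = 58*2 + 1 = 117, q_1 = 58*1 + 0 = 58.
q_1 = 58 > 47, so the last convergent with denominator <= 47 is p_0/q_0 = 2/1.
The closest fraction with denominator <= 47 is either p_0/q_0 or the intermediate fraction (k*p_0 + p_{-1})/(k*q_0 + q_{-1}) with the largest k >= 1 whose denominator stays <= 47; these approach x as k grows, and every other convergent or intermediate fraction in range is farther away.
Largest k: floor((47 - q_{-1})/q_0) = floor((47 - 0)/1) = 47 (using the seeds p_{-1} = 1, q_{-1} = 0).
That gives (47*2 + 1)/(47*1 + 0) = 95/47.
Compare the errors: |x - 2/1| = |117*1 - 2*58|/(58*1) = 1/58, and |x - 95/47| = |117*47 - 95*58|/(58*47) = 11/2726.
Cross-multiplying, 11*58 = 638 < 2726 = 1*2726, so 11/2726 is smaller: the intermediate fraction 95/47 is closer to x than 2/1.

95/47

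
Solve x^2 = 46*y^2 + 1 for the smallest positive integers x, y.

First expand sqrt(46) as a continued fraction. With x_i = (sqrt(46) + m_i)/d_i and (m_0, d_0) = (0, 1): a_0 = floor(sqrt(46)) = 6, since 6^2 = 36 <= 46 < 49 = 7^2.
Iterate m_{i+1} = d_i*a_i - m_i, d_{i+1} = (46 - m_{i+1}^2)/d_i, a_{i+1} = floor((a_0 + m_{i+1})/d_{i+1}):
  m_1 = 1*6 - 0 = 6, d_1 = (46 - 6^2)/1 = 10/1 = 10, a_1 = floor((6 + 6)/10) = 1.
  m_2 = 10*1 - 6 = 4, d_2 = (46 - 4^2)/10 = 30/10 = 3, a_2 = floor((6 + 4)/3) = 3.
  m_3 = 3*3 - 4 = 5, d_3 = (46 - 5^2)/3 = 21/3 = 7, a_3 = floor((6 + 5)/7) = 1.
  m_4 = 7*1 - 5 = 2, d_4 = (46 - 2^2)/7 = 42/7 = 6, a_4 = floor((6 + 2)/6) = 1.
  m_5 = 6*1 - 2 = 4, d_5 = (46 - 4^2)/6 = 30/6 = 5, a_5 = floor((6 + 4)/5) = 2.
  m_6 = 5*2 - 4 = 6, d_6 = (46 - 6^2)/5 = 10/5 = 2, a_6 = floor((6 + 6)/2) = 6.
  m_7 = 2*6 - 6 = 6, d_7 = (46 - 6^2)/2 = 10/2 = 5, a_7 = floor((6 + 6)/5) = 2.
  m_8 = 5*2 - 6 = 4, d_8 = (46 - 4^2)/5 = 30/5 = 6, a_8 = floor((6 + 4)/6) = 1.
  m_9 = 6*1 - 4 = 2, d_9 = (46 - 2^2)/6 = 42/6 = 7, a_9 = floor((6 + 2)/7) = 1.
  m_10 = 7*1 - 2 = 5, d_10 = (46 - 5^2)/7 = 21/7 = 3, a_10 = floor((6 + 5)/3) = 3.
  m_11 = 3*3 - 5 = 4, d_11 = (46 - 4^2)/3 = 30/3 = 10, a_11 = floor((6 + 4)/10) = 1.
  m_12 = 10*1 - 4 = 6, d_12 = (46 - 6^2)/10 = 10/10 = 1, a_12 = floor((6 + 6)/1) = 12.
  m_13 = 1*12 - 6 = 6, d_13 = (46 - 6^2)/1 = 10/1 = 10: (m_13, d_13) = (m_1, d_1) = (6, 10), so from here the quotients repeat a_1, ..., a_12; the period length is 12.
So sqrt(46) = [6; (1, 3, 1, 1, 2, 6, 2, 1, 1, 3, 1, 12)] with period length k = 12.
k is even, so the fundamental solution of x^2 - 46y^2 = 1 is (p_{k-1}, q_{k-1}) = (p_11, q_11); compute convergents through index 11.
Convergents (p_i = a_i*p_{i-1} + p_{i-2}, q_i = a_i*q_{i-1} + q_{i-2} with p_{-2}=0, p_{-1}=1, q_{-2}=1, q_{-1}=0):
  i=0: a_0=6, p_0 = 6*1 + 0 = 6, q_0 = 6*0 + 1 = 1.
  i=1: a_1=1, p_1 = 1*6 + 1 = 7, q_1 = 1*1 + 0 = 1.
  i=2: a_2=3, p_2 = 3*7 + 6 = 27, q_2 = 3*1 + 1 = 4.
  i=3: a_3=1, p_3 = 1*27 + 7 = 34, q_3 = 1*4 + 1 = 5.
  i=4: a_4=1, p_4 = 1*34 + 27 = 61, q_4 = 1*5 + 4 = 9.
  i=5: a_5=2, p_5 = 2*61 + 34 = 156, q_5 = 2*9 + 5 = 23.
  i=6: a_6=6, p_6 = 6*156 + 61 = 997, q_6 = 6*23 + 9 = 147.
  i=7: a_7=2, p_7 = 2*997 + 156 = 2150, q_7 = 2*147 + 23 = 317.
  i=8: a_8=1, p_8 = 1*2150 + 997 = 3147, q_8 = 1*317 + 147 = 464.
  i=9: a_9=1, p_9 = 1*3147 + 2150 = 5297, q_9 = 1*464 + 317 = 781.
  i=10: a_10=3, p_10 = 3*5297 + 3147 = 19038, q_10 = 3*781 + 464 = 2807.
  i=11: a_11=1, p_11 = 1*19038 + 5297 = 24335, q_11 = 1*2807 + 781 = 3588.
Check: 24335^2 - 46*3588^2 = 592192225 - 592192224 = 1, so (x, y) = (24335, 3588) solves the equation, and by the theorem it is the least positive solution.

(x, y) = (24335, 3588)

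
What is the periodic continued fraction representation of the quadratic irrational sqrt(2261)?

[47; (1, 1, 4, 1, 1, 94)]

Write x_i = (sqrt(2261) + m_i)/d_i with (m_0, d_0) = (0, 1). a_0 = floor(sqrt(2261)) = 47, since 47^2 = 2209 <= 2261 < 2304 = 48^2.
Iterate m_{i+1} = d_i*a_i - m_i, d_{i+1} = (2261 - m_{i+1}^2)/d_i, a_{i+1} = floor((a_0 + m_{i+1})/d_{i+1}):
  m_1 = 1*47 - 0 = 47, d_1 = (2261 - 47^2)/1 = 52/1 = 52, a_1 = floor((47 + 47)/52) = 1.
  m_2 = 52*1 - 47 = 5, d_2 = (2261 - 5^2)/52 = 2236/52 = 43, a_2 = floor((47 + 5)/43) = 1.
  m_3 = 43*1 - 5 = 38, d_3 = (2261 - 38^2)/43 = 817/43 = 19, a_3 = floor((47 + 38)/19) = 4.
  m_4 = 19*4 - 38 = 38, d_4 = (2261 - 38^2)/19 = 817/19 = 43, a_4 = floor((47 + 38)/43) = 1.
  m_5 = 43*1 - 38 = 5, d_5 = (2261 - 5^2)/43 = 2236/43 = 52, a_5 = floor((47 + 5)/52) = 1.
  m_6 = 52*1 - 5 = 47, d_6 = (2261 - 47^2)/52 = 52/52 = 1, a_6 = floor((47 + 47)/1) = 94.
  m_7 = 1*94 - 47 = 47, d_7 = (2261 - 47^2)/1 = 52/1 = 52: (m_7, d_7) = (m_1, d_1) = (47, 52), so from here the quotients repeat a_1, ..., a_6; the period length is 6.
Hence the expansion of sqrt(2261) is a_0 = 47 followed by the repeating block 1, 1, 4, 1, 1, 94 (period 6).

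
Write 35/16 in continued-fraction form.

Run the Euclidean algorithm on 35 and 16; the successive quotients are the partial quotients a_0, a_1, ... (each step inverts the fractional part left over by the previous one):
  35 = 2*16 + 3, so a_0 = 2.
  16 = 5*3 + 1, so a_1 = 5.
  3 = 3*1 + 0, so a_2 = 3.
The remainder reaches 0 after 3 divisions, so the expansion has 3 partial quotients, read off in order.

[2; 5, 3]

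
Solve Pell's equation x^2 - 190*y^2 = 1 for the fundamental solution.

(x, y) = (52021, 3774)

First expand sqrt(190) as a continued fraction. With x_i = (sqrt(190) + m_i)/d_i and (m_0, d_0) = (0, 1): a_0 = floor(sqrt(190)) = 13, since 13^2 = 169 <= 190 < 196 = 14^2.
Iterate m_{i+1} = d_i*a_i - m_i, d_{i+1} = (190 - m_{i+1}^2)/d_i, a_{i+1} = floor((a_0 + m_{i+1})/d_{i+1}):
  m_1 = 1*13 - 0 = 13, d_1 = (190 - 13^2)/1 = 21/1 = 21, a_1 = floor((13 + 13)/21) = 1.
  m_2 = 21*1 - 13 = 8, d_2 = (190 - 8^2)/21 = 126/21 = 6, a_2 = floor((13 + 8)/6) = 3.
  m_3 = 6*3 - 8 = 10, d_3 = (190 - 10^2)/6 = 90/6 = 15, a_3 = floor((13 + 10)/15) = 1.
  m_4 = 15*1 - 10 = 5, d_4 = (190 - 5^2)/15 = 165/15 = 11, a_4 = floor((13 + 5)/11) = 1.
  m_5 = 11*1 - 5 = 6, d_5 = (190 - 6^2)/11 = 154/11 = 14, a_5 = floor((13 + 6)/14) = 1.
  m_6 = 14*1 - 6 = 8, d_6 = (190 - 8^2)/14 = 126/14 = 9, a_6 = floor((13 + 8)/9) = 2.
  m_7 = 9*2 - 8 = 10, d_7 = (190 - 10^2)/9 = 90/9 = 10, a_7 = floor((13 + 10)/10) = 2.
  m_8 = 10*2 - 10 = 10, d_8 = (190 - 10^2)/10 = 90/10 = 9, a_8 = floor((13 + 10)/9) = 2.
  m_9 = 9*2 - 10 = 8, d_9 = (190 - 8^2)/9 = 126/9 = 14, a_9 = floor((13 + 8)/14) = 1.
  m_10 = 14*1 - 8 = 6, d_10 = (190 - 6^2)/14 = 154/14 = 11, a_10 = floor((13 + 6)/11) = 1.
  m_11 = 11*1 - 6 = 5, d_11 = (190 - 5^2)/11 = 165/11 = 15, a_11 = floor((13 + 5)/15) = 1.
  m_12 = 15*1 - 5 = 10, d_12 = (190 - 10^2)/15 = 90/15 = 6, a_12 = floor((13 + 10)/6) = 3.
  m_13 = 6*3 - 10 = 8, d_13 = (190 - 8^2)/6 = 126/6 = 21, a_13 = floor((13 + 8)/21) = 1.
  m_14 = 21*1 - 8 = 13, d_14 = (190 - 13^2)/21 = 21/21 = 1, a_14 = floor((13 + 13)/1) = 26.
  m_15 = 1*26 - 13 = 13, d_15 = (190 - 13^2)/1 = 21/1 = 21: (m_15, d_15) = (m_1, d_1) = (13, 21), so from here the quotients repeat a_1, ..., a_14; the period length is 14.
So sqrt(190) = [13; (1, 3, 1, 1, 1, 2, 2, 2, 1, 1, 1, 3, 1, 26)] with period length k = 14.
k is even, so the fundamental solution of x^2 - 190y^2 = 1 is (p_{k-1}, q_{k-1}) = (p_13, q_13); compute convergents through index 13.
Convergents (p_i = a_i*p_{i-1} + p_{i-2}, q_i = a_i*q_{i-1} + q_{i-2} with p_{-2}=0, p_{-1}=1, q_{-2}=1, q_{-1}=0):
  i=0: a_0=13, p_0 = 13*1 + 0 = 13, q_0 = 13*0 + 1 = 1.
  i=1: a_1=1, p_1 = 1*13 + 1 = 14, q_1 = 1*1 + 0 = 1.
  i=2: a_2=3, p_2 = 3*14 + 13 = 55, q_2 = 3*1 + 1 = 4.
  i=3: a_3=1, p_3 = 1*55 + 14 = 69, q_3 = 1*4 + 1 = 5.
  i=4: a_4=1, p_4 = 1*69 + 55 = 124, q_4 = 1*5 + 4 = 9.
  i=5: a_5=1, p_5 = 1*124 + 69 = 193, q_5 = 1*9 + 5 = 14.
  i=6: a_6=2, p_6 = 2*193 + 124 = 510, q_6 = 2*14 + 9 = 37.
  i=7: a_7=2, p_7 = 2*510 + 193 = 1213, q_7 = 2*37 + 14 = 88.
  i=8: a_8=2, p_8 = 2*1213 + 510 = 2936, q_8 = 2*88 + 37 = 213.
  i=9: a_9=1, p_9 = 1*2936 + 1213 = 4149, q_9 = 1*213 + 88 = 301.
  i=10: a_10=1, p_10 = 1*4149 + 2936 = 7085, q_10 = 1*301 + 213 = 514.
  i=11: a_11=1, p_11 = 1*7085 + 4149 = 11234, q_11 = 1*514 + 301 = 815.
  i=12: a_12=3, p_12 = 3*11234 + 7085 = 40787, q_12 = 3*815 + 514 = 2959.
  i=13: a_13=1, p_13 = 1*40787 + 11234 = 52021, q_13 = 1*2959 + 815 = 3774.
Check: 52021^2 - 190*3774^2 = 2706184441 - 2706184440 = 1, so (x, y) = (52021, 3774) solves the equation, and by the theorem it is the least positive solution.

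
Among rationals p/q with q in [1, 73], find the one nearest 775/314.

116/47

Expand x = 775/314 as a continued fraction with the Euclidean algorithm:
  775 = 2*314 + 147, so a_0 = 2.
  314 = 2*147 + 20, so a_1 = 2.
  147 = 7*20 + 7, so a_2 = 7.
  20 = 2*7 + 6, so a_3 = 2.
  7 = 1*6 + 1, so a_4 = 1.
  6 = 6*1 + 0, so a_5 = 6.
so x = [2; 2, 7, 2, 1, 6].
Convergents (p_i = a_i*p_{i-1} + p_{i-2}, q_i = a_i*q_{i-1} + q_{i-2} with p_{-2}=0, p_{-1}=1, q_{-2}=1, q_{-1}=0), until the denominator exceeds 73:
  i=0: a_0=2, p_0 = 2*1 + 0 = 2, q_0 = 2*0 + 1 = 1.
  i=1: a_1=2, p_1 = 2*2 + 1 = 5, q_1 = 2*1 + 0 = 2.
  i=2: a_2=7, p_2 = 7*5 + 2 = 37, q_2 = 7*2 + 1 = 15.
  i=3: a_3=2, p_3 = 2*37 + 5 = 79, q_3 = 2*15 + 2 = 32.
  i=4: a_4=1, p_4 = 1*79 + 37 = 116, q_4 = 1*32 + 15 = 47.
  i=5: a_5=6, p_5 = 6*116 + 79 = 775, q_5 = 6*47 + 32 = 314.
q_5 = 314 > 73, so the last convergent with denominator <= 73 is p_4/q_4 = 116/47.
The closest fraction with denominator <= 73 is either p_4/q_4 or the intermediate fraction (k*p_4 + p_3)/(k*q_4 + q_3) with the largest k >= 1 whose denominator stays <= 73; these approach x as k grows, and every other convergent or intermediate fraction in range is farther away.
Largest k: floor((73 - q_3)/q_4) = floor((73 - 32)/47) = 0.
Since k = 0, no intermediate fraction beyond p_4/q_4 has denominator <= 73, so the convergent 116/47 is the closest (its error is |775*47 - 116*314|/(314*47) = 1/14758).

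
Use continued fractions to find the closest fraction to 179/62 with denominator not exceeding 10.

Expand x = 179/62 as a continued fraction with the Euclidean algorithm:
  179 = 2*62 + 55, so a_0 = 2.
  62 = 1*55 + 7, so a_1 = 1.
  55 = 7*7 + 6, so a_2 = 7.
  7 = 1*6 + 1, so a_3 = 1.
  6 = 6*1 + 0, so a_4 = 6.
so x = [2; 1, 7, 1, 6].
Convergents (p_i = a_i*p_{i-1} + p_{i-2}, q_i = a_i*q_{i-1} + q_{i-2} with p_{-2}=0, p_{-1}=1, q_{-2}=1, q_{-1}=0), until the denominator exceeds 10:
  i=0: a_0=2, p_0 = 2*1 + 0 = 2, q_0 = 2*0 + 1 = 1.
  i=1: a_1=1, p_1 = 1*2 + 1 = 3, q_1 = 1*1 + 0 = 1.
  i=2: a_2=7, p_2 = 7*3 + 2 = 23, q_2 = 7*1 + 1 = 8.
  i=3: a_3=1, p_3 = 1*23 + 3 = 26, q_3 = 1*8 + 1 = 9.
  i=4: a_4=6, p_4 = 6*26 + 23 = 179, q_4 = 6*9 + 8 = 62.
q_4 = 62 > 10, so the last convergent with denominator <= 10 is p_3/q_3 = 26/9.
The closest fraction with denominator <= 10 is either p_3/q_3 or the intermediate fraction (k*p_3 + p_2)/(k*q_3 + q_2) with the largest k >= 1 whose denominator stays <= 10; these approach x as k grows, and every other convergent or intermediate fraction in range is farther away.
Largest k: floor((10 - q_2)/q_3) = floor((10 - 8)/9) = 0.
Since k = 0, no intermediate fraction beyond p_3/q_3 has denominator <= 10, so the convergent 26/9 is the closest (its error is |179*9 - 26*62|/(62*9) = 1/558).

26/9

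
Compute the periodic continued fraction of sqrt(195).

[13; (1, 26)]

Write x_i = (sqrt(195) + m_i)/d_i with (m_0, d_0) = (0, 1). a_0 = floor(sqrt(195)) = 13, since 13^2 = 169 <= 195 < 196 = 14^2.
Iterate m_{i+1} = d_i*a_i - m_i, d_{i+1} = (195 - m_{i+1}^2)/d_i, a_{i+1} = floor((a_0 + m_{i+1})/d_{i+1}):
  m_1 = 1*13 - 0 = 13, d_1 = (195 - 13^2)/1 = 26/1 = 26, a_1 = floor((13 + 13)/26) = 1.
  m_2 = 26*1 - 13 = 13, d_2 = (195 - 13^2)/26 = 26/26 = 1, a_2 = floor((13 + 13)/1) = 26.
  m_3 = 1*26 - 13 = 13, d_3 = (195 - 13^2)/1 = 26/1 = 26: (m_3, d_3) = (m_1, d_1) = (13, 26), so from here the quotients repeat a_1, a_2; the period length is 2.
Hence the expansion of sqrt(195) is a_0 = 13 followed by the repeating block 1, 26 (period 2).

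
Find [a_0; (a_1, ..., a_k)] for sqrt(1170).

Write x_i = (sqrt(1170) + m_i)/d_i with (m_0, d_0) = (0, 1). a_0 = floor(sqrt(1170)) = 34, since 34^2 = 1156 <= 1170 < 1225 = 35^2.
Iterate m_{i+1} = d_i*a_i - m_i, d_{i+1} = (1170 - m_{i+1}^2)/d_i, a_{i+1} = floor((a_0 + m_{i+1})/d_{i+1}):
  m_1 = 1*34 - 0 = 34, d_1 = (1170 - 34^2)/1 = 14/1 = 14, a_1 = floor((34 + 34)/14) = 4.
  m_2 = 14*4 - 34 = 22, d_2 = (1170 - 22^2)/14 = 686/14 = 49, a_2 = floor((34 + 22)/49) = 1.
  m_3 = 49*1 - 22 = 27, d_3 = (1170 - 27^2)/49 = 441/49 = 9, a_3 = floor((34 + 27)/9) = 6.
  m_4 = 9*6 - 27 = 27, d_4 = (1170 - 27^2)/9 = 441/9 = 49, a_4 = floor((34 + 27)/49) = 1.
  m_5 = 49*1 - 27 = 22, d_5 = (1170 - 22^2)/49 = 686/49 = 14, a_5 = floor((34 + 22)/14) = 4.
  m_6 = 14*4 - 22 = 34, d_6 = (1170 - 34^2)/14 = 14/14 = 1, a_6 = floor((34 + 34)/1) = 68.
  m_7 = 1*68 - 34 = 34, d_7 = (1170 - 34^2)/1 = 14/1 = 14: (m_7, d_7) = (m_1, d_1) = (34, 14), so from here the quotients repeat a_1, ..., a_6; the period length is 6.
Hence the expansion of sqrt(1170) is a_0 = 34 followed by the repeating block 4, 1, 6, 1, 4, 68 (period 6).

[34; (4, 1, 6, 1, 4, 68)]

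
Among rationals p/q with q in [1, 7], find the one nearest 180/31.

Expand x = 180/31 as a continued fraction with the Euclidean algorithm:
  180 = 5*31 + 25, so a_0 = 5.
  31 = 1*25 + 6, so a_1 = 1.
  25 = 4*6 + 1, so a_2 = 4.
  6 = 6*1 + 0, so a_3 = 6.
so x = [5; 1, 4, 6].
Convergents (p_i = a_i*p_{i-1} + p_{i-2}, q_i = a_i*q_{i-1} + q_{i-2} with p_{-2}=0, p_{-1}=1, q_{-2}=1, q_{-1}=0), until the denominator exceeds 7:
  i=0: a_0=5, p_0 = 5*1 + 0 = 5, q_0 = 5*0 + 1 = 1.
  i=1: a_1=1, p_1 = 1*5 + 1 = 6, q_1 = 1*1 + 0 = 1.
  i=2: a_2=4, p_2 = 4*6 + 5 = 29, q_2 = 4*1 + 1 = 5.
  i=3: a_3=6, p_3 = 6*29 + 6 = 180, q_3 = 6*5 + 1 = 31.
q_3 = 31 > 7, so the last convergent with denominator <= 7 is p_2/q_2 = 29/5.
The closest fraction with denominator <= 7 is either p_2/q_2 or the intermediate fraction (k*p_2 + p_1)/(k*q_2 + q_1) with the largest k >= 1 whose denominator stays <= 7; these approach x as k grows, and every other convergent or intermediate fraction in range is farther away.
Largest k: floor((7 - q_1)/q_2) = floor((7 - 1)/5) = 1.
That gives (1*29 + 6)/(1*5 + 1) = 35/6.
Compare the errors: |x - 29/5| = |180*5 - 29*31|/(31*5) = 1/155, and |x - 35/6| = |180*6 - 35*31|/(31*6) = 5/186.
Cross-multiplying, 1*186 = 186 < 775 = 5*155, so 1/155 is smaller: the convergent 29/5 is closer to x than 35/6.

29/5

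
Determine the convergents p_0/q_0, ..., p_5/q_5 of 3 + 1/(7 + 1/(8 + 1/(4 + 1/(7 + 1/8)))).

3/1, 22/7, 179/57, 738/235, 5345/1702, 43498/13851

Using the convergent recurrence p_i = a_i*p_{i-1} + p_{i-2}, q_i = a_i*q_{i-1} + q_{i-2} with p_{-2}=0, p_{-1}=1, q_{-2}=1, q_{-1}=0:
  i=0: a_0=3, p_0 = 3*1 + 0 = 3, q_0 = 3*0 + 1 = 1.
  i=1: a_1=7, p_1 = 7*3 + 1 = 22, q_1 = 7*1 + 0 = 7.
  i=2: a_2=8, p_2 = 8*22 + 3 = 179, q_2 = 8*7 + 1 = 57.
  i=3: a_3=4, p_3 = 4*179 + 22 = 738, q_3 = 4*57 + 7 = 235.
  i=4: a_4=7, p_4 = 7*738 + 179 = 5345, q_4 = 7*235 + 57 = 1702.
  i=5: a_5=8, p_5 = 8*5345 + 738 = 43498, q_5 = 8*1702 + 235 = 13851.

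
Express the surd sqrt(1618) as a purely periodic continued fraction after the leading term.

Write x_i = (sqrt(1618) + m_i)/d_i with (m_0, d_0) = (0, 1). a_0 = floor(sqrt(1618)) = 40, since 40^2 = 1600 <= 1618 < 1681 = 41^2.
Iterate m_{i+1} = d_i*a_i - m_i, d_{i+1} = (1618 - m_{i+1}^2)/d_i, a_{i+1} = floor((a_0 + m_{i+1})/d_{i+1}):
  m_1 = 1*40 - 0 = 40, d_1 = (1618 - 40^2)/1 = 18/1 = 18, a_1 = floor((40 + 40)/18) = 4.
  m_2 = 18*4 - 40 = 32, d_2 = (1618 - 32^2)/18 = 594/18 = 33, a_2 = floor((40 + 32)/33) = 2.
  m_3 = 33*2 - 32 = 34, d_3 = (1618 - 34^2)/33 = 462/33 = 14, a_3 = floor((40 + 34)/14) = 5.
  m_4 = 14*5 - 34 = 36, d_4 = (1618 - 36^2)/14 = 322/14 = 23, a_4 = floor((40 + 36)/23) = 3.
  m_5 = 23*3 - 36 = 33, d_5 = (1618 - 33^2)/23 = 529/23 = 23, a_5 = floor((40 + 33)/23) = 3.
  m_6 = 23*3 - 33 = 36, d_6 = (1618 - 36^2)/23 = 322/23 = 14, a_6 = floor((40 + 36)/14) = 5.
  m_7 = 14*5 - 36 = 34, d_7 = (1618 - 34^2)/14 = 462/14 = 33, a_7 = floor((40 + 34)/33) = 2.
  m_8 = 33*2 - 34 = 32, d_8 = (1618 - 32^2)/33 = 594/33 = 18, a_8 = floor((40 + 32)/18) = 4.
  m_9 = 18*4 - 32 = 40, d_9 = (1618 - 40^2)/18 = 18/18 = 1, a_9 = floor((40 + 40)/1) = 80.
  m_10 = 1*80 - 40 = 40, d_10 = (1618 - 40^2)/1 = 18/1 = 18: (m_10, d_10) = (m_1, d_1) = (40, 18), so from here the quotients repeat a_1, ..., a_9; the period length is 9.
Hence the expansion of sqrt(1618) is a_0 = 40 followed by the repeating block 4, 2, 5, 3, 3, 5, 2, 4, 80 (period 9).

[40; (4, 2, 5, 3, 3, 5, 2, 4, 80)]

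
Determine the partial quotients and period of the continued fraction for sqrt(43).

[6; (1, 1, 3, 1, 5, 1, 3, 1, 1, 12)]

Write x_i = (sqrt(43) + m_i)/d_i with (m_0, d_0) = (0, 1). a_0 = floor(sqrt(43)) = 6, since 6^2 = 36 <= 43 < 49 = 7^2.
Iterate m_{i+1} = d_i*a_i - m_i, d_{i+1} = (43 - m_{i+1}^2)/d_i, a_{i+1} = floor((a_0 + m_{i+1})/d_{i+1}):
  m_1 = 1*6 - 0 = 6, d_1 = (43 - 6^2)/1 = 7/1 = 7, a_1 = floor((6 + 6)/7) = 1.
  m_2 = 7*1 - 6 = 1, d_2 = (43 - 1^2)/7 = 42/7 = 6, a_2 = floor((6 + 1)/6) = 1.
  m_3 = 6*1 - 1 = 5, d_3 = (43 - 5^2)/6 = 18/6 = 3, a_3 = floor((6 + 5)/3) = 3.
  m_4 = 3*3 - 5 = 4, d_4 = (43 - 4^2)/3 = 27/3 = 9, a_4 = floor((6 + 4)/9) = 1.
  m_5 = 9*1 - 4 = 5, d_5 = (43 - 5^2)/9 = 18/9 = 2, a_5 = floor((6 + 5)/2) = 5.
  m_6 = 2*5 - 5 = 5, d_6 = (43 - 5^2)/2 = 18/2 = 9, a_6 = floor((6 + 5)/9) = 1.
  m_7 = 9*1 - 5 = 4, d_7 = (43 - 4^2)/9 = 27/9 = 3, a_7 = floor((6 + 4)/3) = 3.
  m_8 = 3*3 - 4 = 5, d_8 = (43 - 5^2)/3 = 18/3 = 6, a_8 = floor((6 + 5)/6) = 1.
  m_9 = 6*1 - 5 = 1, d_9 = (43 - 1^2)/6 = 42/6 = 7, a_9 = floor((6 + 1)/7) = 1.
  m_10 = 7*1 - 1 = 6, d_10 = (43 - 6^2)/7 = 7/7 = 1, a_10 = floor((6 + 6)/1) = 12.
  m_11 = 1*12 - 6 = 6, d_11 = (43 - 6^2)/1 = 7/1 = 7: (m_11, d_11) = (m_1, d_1) = (6, 7), so from here the quotients repeat a_1, ..., a_10; the period length is 10.
Hence the expansion of sqrt(43) is a_0 = 6 followed by the repeating block 1, 1, 3, 1, 5, 1, 3, 1, 1, 12 (period 10).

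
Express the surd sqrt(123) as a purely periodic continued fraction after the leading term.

[11; (11, 22)]

Write x_i = (sqrt(123) + m_i)/d_i with (m_0, d_0) = (0, 1). a_0 = floor(sqrt(123)) = 11, since 11^2 = 121 <= 123 < 144 = 12^2.
Iterate m_{i+1} = d_i*a_i - m_i, d_{i+1} = (123 - m_{i+1}^2)/d_i, a_{i+1} = floor((a_0 + m_{i+1})/d_{i+1}):
  m_1 = 1*11 - 0 = 11, d_1 = (123 - 11^2)/1 = 2/1 = 2, a_1 = floor((11 + 11)/2) = 11.
  m_2 = 2*11 - 11 = 11, d_2 = (123 - 11^2)/2 = 2/2 = 1, a_2 = floor((11 + 11)/1) = 22.
  m_3 = 1*22 - 11 = 11, d_3 = (123 - 11^2)/1 = 2/1 = 2: (m_3, d_3) = (m_1, d_1) = (11, 2), so from here the quotients repeat a_1, a_2; the period length is 2.
Hence the expansion of sqrt(123) is a_0 = 11 followed by the repeating block 11, 22 (period 2).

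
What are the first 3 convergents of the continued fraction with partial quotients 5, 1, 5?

Using the convergent recurrence p_i = a_i*p_{i-1} + p_{i-2}, q_i = a_i*q_{i-1} + q_{i-2} with p_{-2}=0, p_{-1}=1, q_{-2}=1, q_{-1}=0:
  i=0: a_0=5, p_0 = 5*1 + 0 = 5, q_0 = 5*0 + 1 = 1.
  i=1: a_1=1, p_1 = 1*5 + 1 = 6, q_1 = 1*1 + 0 = 1.
  i=2: a_2=5, p_2 = 5*6 + 5 = 35, q_2 = 5*1 + 1 = 6.

5/1, 6/1, 35/6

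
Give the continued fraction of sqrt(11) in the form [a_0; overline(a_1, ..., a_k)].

Write x_i = (sqrt(11) + m_i)/d_i with (m_0, d_0) = (0, 1). a_0 = floor(sqrt(11)) = 3, since 3^2 = 9 <= 11 < 16 = 4^2.
Iterate m_{i+1} = d_i*a_i - m_i, d_{i+1} = (11 - m_{i+1}^2)/d_i, a_{i+1} = floor((a_0 + m_{i+1})/d_{i+1}):
  m_1 = 1*3 - 0 = 3, d_1 = (11 - 3^2)/1 = 2/1 = 2, a_1 = floor((3 + 3)/2) = 3.
  m_2 = 2*3 - 3 = 3, d_2 = (11 - 3^2)/2 = 2/2 = 1, a_2 = floor((3 + 3)/1) = 6.
  m_3 = 1*6 - 3 = 3, d_3 = (11 - 3^2)/1 = 2/1 = 2: (m_3, d_3) = (m_1, d_1) = (3, 2), so from here the quotients repeat a_1, a_2; the period length is 2.
Hence the expansion of sqrt(11) is a_0 = 3 followed by the repeating block 3, 6 (period 2).

[3; overline(3, 6)]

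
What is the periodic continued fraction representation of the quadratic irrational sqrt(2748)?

Write x_i = (sqrt(2748) + m_i)/d_i with (m_0, d_0) = (0, 1). a_0 = floor(sqrt(2748)) = 52, since 52^2 = 2704 <= 2748 < 2809 = 53^2.
Iterate m_{i+1} = d_i*a_i - m_i, d_{i+1} = (2748 - m_{i+1}^2)/d_i, a_{i+1} = floor((a_0 + m_{i+1})/d_{i+1}):
  m_1 = 1*52 - 0 = 52, d_1 = (2748 - 52^2)/1 = 44/1 = 44, a_1 = floor((52 + 52)/44) = 2.
  m_2 = 44*2 - 52 = 36, d_2 = (2748 - 36^2)/44 = 1452/44 = 33, a_2 = floor((52 + 36)/33) = 2.
  m_3 = 33*2 - 36 = 30, d_3 = (2748 - 30^2)/33 = 1848/33 = 56, a_3 = floor((52 + 30)/56) = 1.
  m_4 = 56*1 - 30 = 26, d_4 = (2748 - 26^2)/56 = 2072/56 = 37, a_4 = floor((52 + 26)/37) = 2.
  m_5 = 37*2 - 26 = 48, d_5 = (2748 - 48^2)/37 = 444/37 = 12, a_5 = floor((52 + 48)/12) = 8.
  m_6 = 12*8 - 48 = 48, d_6 = (2748 - 48^2)/12 = 444/12 = 37, a_6 = floor((52 + 48)/37) = 2.
  m_7 = 37*2 - 48 = 26, d_7 = (2748 - 26^2)/37 = 2072/37 = 56, a_7 = floor((52 + 26)/56) = 1.
  m_8 = 56*1 - 26 = 30, d_8 = (2748 - 30^2)/56 = 1848/56 = 33, a_8 = floor((52 + 30)/33) = 2.
  m_9 = 33*2 - 30 = 36, d_9 = (2748 - 36^2)/33 = 1452/33 = 44, a_9 = floor((52 + 36)/44) = 2.
  m_10 = 44*2 - 36 = 52, d_10 = (2748 - 52^2)/44 = 44/44 = 1, a_10 = floor((52 + 52)/1) = 104.
  m_11 = 1*104 - 52 = 52, d_11 = (2748 - 52^2)/1 = 44/1 = 44: (m_11, d_11) = (m_1, d_1) = (52, 44), so from here the quotients repeat a_1, ..., a_10; the period length is 10.
Hence the expansion of sqrt(2748) is a_0 = 52 followed by the repeating block 2, 2, 1, 2, 8, 2, 1, 2, 2, 104 (period 10).

[52; (2, 2, 1, 2, 8, 2, 1, 2, 2, 104)]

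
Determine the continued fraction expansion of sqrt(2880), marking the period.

Write x_i = (sqrt(2880) + m_i)/d_i with (m_0, d_0) = (0, 1). a_0 = floor(sqrt(2880)) = 53, since 53^2 = 2809 <= 2880 < 2916 = 54^2.
Iterate m_{i+1} = d_i*a_i - m_i, d_{i+1} = (2880 - m_{i+1}^2)/d_i, a_{i+1} = floor((a_0 + m_{i+1})/d_{i+1}):
  m_1 = 1*53 - 0 = 53, d_1 = (2880 - 53^2)/1 = 71/1 = 71, a_1 = floor((53 + 53)/71) = 1.
  m_2 = 71*1 - 53 = 18, d_2 = (2880 - 18^2)/71 = 2556/71 = 36, a_2 = floor((53 + 18)/36) = 1.
  m_3 = 36*1 - 18 = 18, d_3 = (2880 - 18^2)/36 = 2556/36 = 71, a_3 = floor((53 + 18)/71) = 1.
  m_4 = 71*1 - 18 = 53, d_4 = (2880 - 53^2)/71 = 71/71 = 1, a_4 = floor((53 + 53)/1) = 106.
  m_5 = 1*106 - 53 = 53, d_5 = (2880 - 53^2)/1 = 71/1 = 71: (m_5, d_5) = (m_1, d_1) = (53, 71), so from here the quotients repeat a_1, ..., a_4; the period length is 4.
Hence the expansion of sqrt(2880) is a_0 = 53 followed by the repeating block 1, 1, 1, 106 (period 4).

[53; (1, 1, 1, 106)]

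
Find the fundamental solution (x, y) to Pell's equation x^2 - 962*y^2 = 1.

First expand sqrt(962) as a continued fraction. With x_i = (sqrt(962) + m_i)/d_i and (m_0, d_0) = (0, 1): a_0 = floor(sqrt(962)) = 31, since 31^2 = 961 <= 962 < 1024 = 32^2.
Iterate m_{i+1} = d_i*a_i - m_i, d_{i+1} = (962 - m_{i+1}^2)/d_i, a_{i+1} = floor((a_0 + m_{i+1})/d_{i+1}):
  m_1 = 1*31 - 0 = 31, d_1 = (962 - 31^2)/1 = 1/1 = 1, a_1 = floor((31 + 31)/1) = 62.
  m_2 = 1*62 - 31 = 31, d_2 = (962 - 31^2)/1 = 1/1 = 1: (m_2, d_2) = (m_1, d_1) = (31, 1), so from here the quotient a_1 repeats; the period length is 1.
So sqrt(962) = [31; (62)] with period length k = 1.
k is odd, so (p_{k-1}, q_{k-1}) only solves x^2 - 962y^2 = -1 and the fundamental solution of x^2 - 962y^2 = 1 is (p_{2k-1}, q_{2k-1}) = (p_1, q_1); compute convergents through index 1, running through the period twice.
Convergents (p_i = a_i*p_{i-1} + p_{i-2}, q_i = a_i*q_{i-1} + q_{i-2} with p_{-2}=0, p_{-1}=1, q_{-2}=1, q_{-1}=0):
  i=0: a_0=31, p_0 = 31*1 + 0 = 31, q_0 = 31*0 + 1 = 1.
  i=1: a_1=62, p_1 = 62*31 + 1 = 1923, q_1 = 62*1 + 0 = 62.
Indeed p_0^2 - 962*q_0^2 = 961 - 962 = -1, not +1.
Check: 1923^2 - 962*62^2 = 3697929 - 3697928 = 1, so (x, y) = (1923, 62) solves the equation, and by the theorem it is the least positive solution.

(x, y) = (1923, 62)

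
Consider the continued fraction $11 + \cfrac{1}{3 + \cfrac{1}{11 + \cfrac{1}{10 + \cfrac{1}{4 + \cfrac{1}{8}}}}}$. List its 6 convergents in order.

11/1, 34/3, 385/34, 3884/343, 15921/1406, 131252/11591

Using the convergent recurrence p_i = a_i*p_{i-1} + p_{i-2}, q_i = a_i*q_{i-1} + q_{i-2} with p_{-2}=0, p_{-1}=1, q_{-2}=1, q_{-1}=0:
  i=0: a_0=11, p_0 = 11*1 + 0 = 11, q_0 = 11*0 + 1 = 1.
  i=1: a_1=3, p_1 = 3*11 + 1 = 34, q_1 = 3*1 + 0 = 3.
  i=2: a_2=11, p_2 = 11*34 + 11 = 385, q_2 = 11*3 + 1 = 34.
  i=3: a_3=10, p_3 = 10*385 + 34 = 3884, q_3 = 10*34 + 3 = 343.
  i=4: a_4=4, p_4 = 4*3884 + 385 = 15921, q_4 = 4*343 + 34 = 1406.
  i=5: a_5=8, p_5 = 8*15921 + 3884 = 131252, q_5 = 8*1406 + 343 = 11591.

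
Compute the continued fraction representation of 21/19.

[1; 9, 2]

Run the Euclidean algorithm on 21 and 19; the successive quotients are the partial quotients a_0, a_1, ... (each step inverts the fractional part left over by the previous one):
  21 = 1*19 + 2, so a_0 = 1.
  19 = 9*2 + 1, so a_1 = 9.
  2 = 2*1 + 0, so a_2 = 2.
The remainder reaches 0 after 3 divisions, so the expansion has 3 partial quotients, read off in order.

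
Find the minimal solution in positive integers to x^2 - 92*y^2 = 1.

(x, y) = (1151, 120)

First expand sqrt(92) as a continued fraction. With x_i = (sqrt(92) + m_i)/d_i and (m_0, d_0) = (0, 1): a_0 = floor(sqrt(92)) = 9, since 9^2 = 81 <= 92 < 100 = 10^2.
Iterate m_{i+1} = d_i*a_i - m_i, d_{i+1} = (92 - m_{i+1}^2)/d_i, a_{i+1} = floor((a_0 + m_{i+1})/d_{i+1}):
  m_1 = 1*9 - 0 = 9, d_1 = (92 - 9^2)/1 = 11/1 = 11, a_1 = floor((9 + 9)/11) = 1.
  m_2 = 11*1 - 9 = 2, d_2 = (92 - 2^2)/11 = 88/11 = 8, a_2 = floor((9 + 2)/8) = 1.
  m_3 = 8*1 - 2 = 6, d_3 = (92 - 6^2)/8 = 56/8 = 7, a_3 = floor((9 + 6)/7) = 2.
  m_4 = 7*2 - 6 = 8, d_4 = (92 - 8^2)/7 = 28/7 = 4, a_4 = floor((9 + 8)/4) = 4.
  m_5 = 4*4 - 8 = 8, d_5 = (92 - 8^2)/4 = 28/4 = 7, a_5 = floor((9 + 8)/7) = 2.
  m_6 = 7*2 - 8 = 6, d_6 = (92 - 6^2)/7 = 56/7 = 8, a_6 = floor((9 + 6)/8) = 1.
  m_7 = 8*1 - 6 = 2, d_7 = (92 - 2^2)/8 = 88/8 = 11, a_7 = floor((9 + 2)/11) = 1.
  m_8 = 11*1 - 2 = 9, d_8 = (92 - 9^2)/11 = 11/11 = 1, a_8 = floor((9 + 9)/1) = 18.
  m_9 = 1*18 - 9 = 9, d_9 = (92 - 9^2)/1 = 11/1 = 11: (m_9, d_9) = (m_1, d_1) = (9, 11), so from here the quotients repeat a_1, ..., a_8; the period length is 8.
So sqrt(92) = [9; (1, 1, 2, 4, 2, 1, 1, 18)] with period length k = 8.
k is even, so the fundamental solution of x^2 - 92y^2 = 1 is (p_{k-1}, q_{k-1}) = (p_7, q_7); compute convergents through index 7.
Convergents (p_i = a_i*p_{i-1} + p_{i-2}, q_i = a_i*q_{i-1} + q_{i-2} with p_{-2}=0, p_{-1}=1, q_{-2}=1, q_{-1}=0):
  i=0: a_0=9, p_0 = 9*1 + 0 = 9, q_0 = 9*0 + 1 = 1.
  i=1: a_1=1, p_1 = 1*9 + 1 = 10, q_1 = 1*1 + 0 = 1.
  i=2: a_2=1, p_2 = 1*10 + 9 = 19, q_2 = 1*1 + 1 = 2.
  i=3: a_3=2, p_3 = 2*19 + 10 = 48, q_3 = 2*2 + 1 = 5.
  i=4: a_4=4, p_4 = 4*48 + 19 = 211, q_4 = 4*5 + 2 = 22.
  i=5: a_5=2, p_5 = 2*211 + 48 = 470, q_5 = 2*22 + 5 = 49.
  i=6: a_6=1, p_6 = 1*470 + 211 = 681, q_6 = 1*49 + 22 = 71.
  i=7: a_7=1, p_7 = 1*681 + 470 = 1151, q_7 = 1*71 + 49 = 120.
Check: 1151^2 - 92*120^2 = 1324801 - 1324800 = 1, so (x, y) = (1151, 120) solves the equation, and by the theorem it is the least positive solution.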